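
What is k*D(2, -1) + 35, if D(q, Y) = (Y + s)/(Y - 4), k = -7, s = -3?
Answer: 147/5 ≈ 29.400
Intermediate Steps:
D(q, Y) = (-3 + Y)/(-4 + Y) (D(q, Y) = (Y - 3)/(Y - 4) = (-3 + Y)/(-4 + Y))
k*D(2, -1) + 35 = -7*(-3 - 1)/(-4 - 1) + 35 = -7*(-4)/(-5) + 35 = -(-7)*(-4)/5 + 35 = -7*⅘ + 35 = -28/5 + 35 = 147/5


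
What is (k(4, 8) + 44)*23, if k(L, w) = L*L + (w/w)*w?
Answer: 1564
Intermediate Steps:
k(L, w) = w + L**2 (k(L, w) = L**2 + 1*w = L**2 + w = w + L**2)
(k(4, 8) + 44)*23 = ((8 + 4**2) + 44)*23 = ((8 + 16) + 44)*23 = (24 + 44)*23 = 68*23 = 1564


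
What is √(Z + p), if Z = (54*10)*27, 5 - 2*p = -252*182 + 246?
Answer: √149566/2 ≈ 193.37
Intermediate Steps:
p = 45623/2 (p = 5/2 - (-252*182 + 246)/2 = 5/2 - (-45864 + 246)/2 = 5/2 - ½*(-45618) = 5/2 + 22809 = 45623/2 ≈ 22812.)
Z = 14580 (Z = 540*27 = 14580)
√(Z + p) = √(14580 + 45623/2) = √(74783/2) = √149566/2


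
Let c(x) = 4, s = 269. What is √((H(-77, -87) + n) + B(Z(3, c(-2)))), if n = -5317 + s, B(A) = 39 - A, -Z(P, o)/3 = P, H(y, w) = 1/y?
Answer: I*√29645077/77 ≈ 70.711*I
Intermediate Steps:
Z(P, o) = -3*P
n = -5048 (n = -5317 + 269 = -5048)
√((H(-77, -87) + n) + B(Z(3, c(-2)))) = √((1/(-77) - 5048) + (39 - (-3)*3)) = √((-1/77 - 5048) + (39 - 1*(-9))) = √(-388697/77 + (39 + 9)) = √(-388697/77 + 48) = √(-385001/77) = I*√29645077/77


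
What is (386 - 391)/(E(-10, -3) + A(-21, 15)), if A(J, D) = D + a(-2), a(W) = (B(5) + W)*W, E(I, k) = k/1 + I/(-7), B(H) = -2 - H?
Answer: -7/44 ≈ -0.15909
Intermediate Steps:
E(I, k) = k - I/7 (E(I, k) = k*1 + I*(-⅐) = k - I/7)
a(W) = W*(-7 + W) (a(W) = ((-2 - 1*5) + W)*W = ((-2 - 5) + W)*W = (-7 + W)*W = W*(-7 + W))
A(J, D) = 18 + D (A(J, D) = D - 2*(-7 - 2) = D - 2*(-9) = D + 18 = 18 + D)
(386 - 391)/(E(-10, -3) + A(-21, 15)) = (386 - 391)/((-3 - ⅐*(-10)) + (18 + 15)) = -5/((-3 + 10/7) + 33) = -5/(-11/7 + 33) = -5/220/7 = -5*7/220 = -7/44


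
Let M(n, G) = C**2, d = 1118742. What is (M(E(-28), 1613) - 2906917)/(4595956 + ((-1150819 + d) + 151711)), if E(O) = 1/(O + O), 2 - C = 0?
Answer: -2906913/4715590 ≈ -0.61645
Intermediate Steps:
C = 2 (C = 2 - 1*0 = 2 + 0 = 2)
E(O) = 1/(2*O)
M(n, G) = 4 (M(n, G) = 2**2 = 4)
(M(E(-28), 1613) - 2906917)/(4595956 + ((-1150819 + d) + 151711)) = (4 - 2906917)/(4595956 + ((-1150819 + 1118742) + 151711)) = -2906913/(4595956 + (-32077 + 151711)) = -2906913/(4595956 + 119634) = -2906913/4715590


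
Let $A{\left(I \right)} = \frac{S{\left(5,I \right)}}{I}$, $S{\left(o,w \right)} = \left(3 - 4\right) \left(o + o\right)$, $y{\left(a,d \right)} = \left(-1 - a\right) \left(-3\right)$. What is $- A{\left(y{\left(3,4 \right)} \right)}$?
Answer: $\frac{5}{6} \approx 0.83333$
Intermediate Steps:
$y{\left(a,d \right)} = 3 + 3 a$
$S{\left(o,w \right)} = - 2 o$
$A{\left(I \right)} = - \frac{10}{I}$ ($A{\left(I \right)} = \frac{\left(-2\right) 5}{I} = - \frac{10}{I}$)
$- A{\left(y{\left(3,4 \right)} \right)} = - \frac{-10}{3 + 3 \cdot 3} = - \frac{-10}{3 + 9} = - \frac{-10}{12} = \left(-1\right) \left(- \frac{5}{6}\right) = \frac{5}{6}$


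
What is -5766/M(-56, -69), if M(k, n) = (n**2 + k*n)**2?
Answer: -1922/24796875 ≈ -7.7510e-5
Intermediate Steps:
-5766/M(-56, -69) = -5766*1/(4761*(-56 - 69)**2) = -5766/(4761*(-125)**2) = -5766/(4761*15625) = -5766/74390625 = -5766*1/74390625 = -1922/24796875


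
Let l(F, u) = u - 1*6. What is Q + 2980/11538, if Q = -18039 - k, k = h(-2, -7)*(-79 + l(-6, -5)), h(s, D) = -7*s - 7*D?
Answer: -71355271/5769 ≈ -12369.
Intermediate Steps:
h(s, D) = -7*D - 7*s
l(F, u) = -6 + u (l(F, u) = u - 6 = -6 + u)
k = -5670 (k = (-7*(-7) - 7*(-2))*(-79 + (-6 - 5)) = (49 + 14)*(-79 - 11) = 63*(-90) = -5670)
Q = -12369 (Q = -18039 - 1*(-5670) = -18039 + 5670 = -12369)
Q + 2980/11538 = -12369 + 2980/11538 = -12369 + 2980*(1/11538) = -12369 + 1490/5769 = -71355271/5769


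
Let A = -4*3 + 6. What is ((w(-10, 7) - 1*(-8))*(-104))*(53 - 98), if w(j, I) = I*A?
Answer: -159120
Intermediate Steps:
A = -6 (A = -12 + 6 = -6)
w(j, I) = -6*I (w(j, I) = I*(-6) = -6*I)
((w(-10, 7) - 1*(-8))*(-104))*(53 - 98) = ((-6*7 - 1*(-8))*(-104))*(53 - 98) = ((-42 + 8)*(-104))*(-45) = -34*(-104)*(-45) = 3536*(-45) = -159120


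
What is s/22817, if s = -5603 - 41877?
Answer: -47480/22817 ≈ -2.0809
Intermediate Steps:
s = -47480
s/22817 = -47480/22817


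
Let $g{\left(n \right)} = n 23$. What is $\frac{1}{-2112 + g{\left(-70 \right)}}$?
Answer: $- \frac{1}{3722} \approx -0.00026867$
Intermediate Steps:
$g{\left(n \right)} = 23 n$
$\frac{1}{-2112 + g{\left(-70 \right)}} = \frac{1}{-2112 + 23 \left(-70\right)} = \frac{1}{-2112 - 1610} = \frac{1}{-3722} = - \frac{1}{3722}$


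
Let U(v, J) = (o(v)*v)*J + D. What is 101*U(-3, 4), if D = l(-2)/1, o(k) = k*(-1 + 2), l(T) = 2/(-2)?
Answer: 3535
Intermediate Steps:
l(T) = -1 (l(T) = 2*(-½) = -1)
o(k) = k (o(k) = k*1 = k)
D = -1 (D = -1/1 = -1*1 = -1)
U(v, J) = -1 + J*v² (U(v, J) = (v*v)*J - 1 = v²*J - 1 = J*v² - 1 = -1 + J*v²)
101*U(-3, 4) = 101*(-1 + 4*(-3)²) = 101*(-1 + 4*9) = 101*(-1 + 36) = 101*35 = 3535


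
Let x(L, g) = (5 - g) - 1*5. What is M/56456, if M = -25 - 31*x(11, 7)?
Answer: 24/7057 ≈ 0.0034009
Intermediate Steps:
x(L, g) = -g (x(L, g) = (5 - g) - 5 = -g)
M = 192 (M = -25 - (-31)*7 = -25 - 31*(-7) = -25 + 217 = 192)
M/56456 = 192/56456 = 192*(1/56456) = 24/7057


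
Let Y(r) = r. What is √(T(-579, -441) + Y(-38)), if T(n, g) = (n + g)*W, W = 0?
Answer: I*√38 ≈ 6.1644*I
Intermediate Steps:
T(n, g) = 0 (T(n, g) = (n + g)*0 = (g + n)*0 = 0)
√(T(-579, -441) + Y(-38)) = √(0 - 38) = √(-38) = I*√38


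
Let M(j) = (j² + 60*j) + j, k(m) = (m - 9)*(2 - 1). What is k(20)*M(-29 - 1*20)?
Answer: -6468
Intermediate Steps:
k(m) = -9 + m (k(m) = (-9 + m)*1 = -9 + m)
M(j) = j² + 61*j
k(20)*M(-29 - 1*20) = (-9 + 20)*((-29 - 1*20)*(61 + (-29 - 1*20))) = 11*((-29 - 20)*(61 + (-29 - 20))) = 11*(-49*(61 - 49)) = 11*(-49*12) = 11*(-588) = -6468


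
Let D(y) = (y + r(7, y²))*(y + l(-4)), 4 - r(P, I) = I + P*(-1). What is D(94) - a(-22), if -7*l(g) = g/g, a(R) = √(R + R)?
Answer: -5736267/7 - 2*I*√11 ≈ -8.1947e+5 - 6.6332*I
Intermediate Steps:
a(R) = √2*√R (a(R) = √(2*R) = √2*√R)
r(P, I) = 4 + P - I (r(P, I) = 4 - (I + P*(-1)) = 4 - (I - P) = 4 + (P - I) = 4 + P - I)
l(g) = -⅐ (l(g) = -g/(7*g) = -⅐*1 = -⅐)
D(y) = (-⅐ + y)*(11 + y - y²) (D(y) = (y + (4 + 7 - y²))*(y - ⅐) = (y + (11 - y²))*(-⅐ + y) = (11 + y - y²)*(-⅐ + y) = (-⅐ + y)*(11 + y - y²))
D(94) - a(-22) = (-11/7 - 1*94³ + (8/7)*94² + (76/7)*94) - √2*√(-22) = (-11/7 - 1*830584 + (8/7)*8836 + 7144/7) - √2*I*√22 = (-11/7 - 830584 + 70688/7 + 7144/7) - 2*I*√11 = -5736267/7 - 2*I*√11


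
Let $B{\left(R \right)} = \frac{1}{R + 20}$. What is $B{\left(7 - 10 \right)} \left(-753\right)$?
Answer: $- \frac{753}{17} \approx -44.294$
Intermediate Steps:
$B{\left(R \right)} = \frac{1}{20 + R}$
$B{\left(7 - 10 \right)} \left(-753\right) = \frac{1}{20 + \left(7 - 10\right)} \left(-753\right) = \frac{1}{20 - 3} \left(-753\right) = \frac{1}{17} \left(-753\right) = - \frac{753}{17}$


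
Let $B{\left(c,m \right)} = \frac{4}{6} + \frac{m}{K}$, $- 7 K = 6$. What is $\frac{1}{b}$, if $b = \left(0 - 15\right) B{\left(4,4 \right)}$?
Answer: $\frac{1}{60} \approx 0.016667$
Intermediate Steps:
$K = - \frac{6}{7}$ ($K = \left(- \frac{1}{7}\right) 6 = - \frac{6}{7} \approx -0.85714$)
$B{\left(c,m \right)} = \frac{2}{3} - \frac{7 m}{6}$ ($B{\left(c,m \right)} = \frac{4}{6} + \frac{m}{- \frac{6}{7}} = 4 \cdot \frac{1}{6} + m \left(- \frac{7}{6}\right) = \frac{2}{3} - \frac{7 m}{6}$)
$b = 60$ ($b = \left(0 - 15\right) \left(\frac{2}{3} - \frac{14}{3}\right) = \left(-15\right) \left(-4\right) = 60$)
$\frac{1}{b} = \frac{1}{60}$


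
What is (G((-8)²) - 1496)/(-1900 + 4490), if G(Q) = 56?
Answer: -144/259 ≈ -0.55598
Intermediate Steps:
(G((-8)²) - 1496)/(-1900 + 4490) = (56 - 1496)/(-1900 + 4490) = -1440/2590 = -1440*1/2590 = -144/259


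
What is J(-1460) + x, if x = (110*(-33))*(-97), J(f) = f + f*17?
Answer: 325830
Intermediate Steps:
J(f) = 18*f (J(f) = f + 17*f = 18*f)
x = 352110 (x = -3630*(-97) = 352110)
J(-1460) + x = 18*(-1460) + 352110 = -26280 + 352110 = 325830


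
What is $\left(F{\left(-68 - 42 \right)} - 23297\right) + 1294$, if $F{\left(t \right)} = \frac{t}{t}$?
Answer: $-22002$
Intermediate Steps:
$F{\left(t \right)} = 1$
$\left(F{\left(-68 - 42 \right)} - 23297\right) + 1294 = \left(1 - 23297\right) + 1294 = -23296 + 1294 = -22002$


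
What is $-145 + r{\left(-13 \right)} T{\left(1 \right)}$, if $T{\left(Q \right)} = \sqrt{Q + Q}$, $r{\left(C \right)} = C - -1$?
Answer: $-145 - 12 \sqrt{2} \approx -161.97$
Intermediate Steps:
$r{\left(C \right)} = 1 + C$ ($r{\left(C \right)} = C + 1 = 1 + C$)
$T{\left(Q \right)} = \sqrt{2} \sqrt{Q}$ ($T{\left(Q \right)} = \sqrt{2 Q} = \sqrt{2} \sqrt{Q}$)
$-145 + r{\left(-13 \right)} T{\left(1 \right)} = -145 + \left(1 - 13\right) \sqrt{2} \sqrt{1} = -145 - 12 \sqrt{2} \cdot 1 = -145 - 12 \sqrt{2}$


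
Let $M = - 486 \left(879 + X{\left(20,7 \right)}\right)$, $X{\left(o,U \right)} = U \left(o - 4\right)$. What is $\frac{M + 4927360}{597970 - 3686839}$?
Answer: $- \frac{4445734}{3088869} \approx -1.4393$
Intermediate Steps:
$X{\left(o,U \right)} = U \left(-4 + o\right)$
$M = -481626$ ($M = - 486 \left(879 + 7 \left(-4 + 20\right)\right) = - 486 \left(879 + 7 \cdot 16\right) = - 486 \left(879 + 112\right) = \left(-486\right) 991 = -481626$)
$\frac{M + 4927360}{597970 - 3686839} = \frac{-481626 + 4927360}{597970 - 3686839} = \frac{4445734}{-3088869} = 4445734 \left(- \frac{1}{3088869}\right) = - \frac{4445734}{3088869}$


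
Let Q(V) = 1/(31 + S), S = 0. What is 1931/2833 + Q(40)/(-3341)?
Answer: 199992768/293416643 ≈ 0.68160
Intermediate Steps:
Q(V) = 1/31 (Q(V) = 1/(31 + 0) = 1/31)
1931/2833 + Q(40)/(-3341) = 1931/2833 + (1/31)/(-3341) = 1931*(1/2833) + (1/31)*(-1/3341) = 1931/2833 - 1/103571 = 199992768/293416643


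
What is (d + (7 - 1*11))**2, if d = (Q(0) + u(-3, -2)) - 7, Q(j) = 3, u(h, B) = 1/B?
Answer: 289/4 ≈ 72.250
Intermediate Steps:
d = -9/2 (d = (3 + 1/(-2)) - 7 = (3 - 1/2) - 7 = 5/2 - 7 = -9/2 ≈ -4.5000)
(d + (7 - 1*11))**2 = (-9/2 + (7 - 1*11))**2 = (-9/2 + (7 - 11))**2 = (-9/2 - 4)**2 = (-17/2)**2 = 289/4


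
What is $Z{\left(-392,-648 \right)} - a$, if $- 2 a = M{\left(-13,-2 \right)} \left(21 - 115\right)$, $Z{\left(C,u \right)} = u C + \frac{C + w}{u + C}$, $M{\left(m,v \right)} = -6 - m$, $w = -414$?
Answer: $\frac{10147511}{40} \approx 2.5369 \cdot 10^{5}$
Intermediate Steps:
$Z{\left(C,u \right)} = C u + \frac{-414 + C}{C + u}$ ($Z{\left(C,u \right)} = u C + \frac{C - 414}{u + C} = C u + \frac{-414 + C}{C + u}$)
$a = 329$ ($a = - \frac{\left(-6 - -13\right) \left(21 - 115\right)}{2} = - \frac{\left(-6 + 13\right) \left(-94\right)}{2} = - \frac{7 \left(-94\right)}{2} = \left(- \frac{1}{2}\right) \left(-658\right) = 329$)
$Z{\left(-392,-648 \right)} - a = \frac{-414 - 392 - 392 \left(-648\right)^{2} - 648 \left(-392\right)^{2}}{-392 - 648} - 329 = \frac{-414 - 392 - 164602368 - 99574272}{-1040} - 329 = - \frac{-414 - 392 - 164602368 - 99574272}{1040} - 329 = \left(- \frac{1}{1040}\right) \left(-264177446\right) - 329 = \frac{10160671}{40} - 329 = \frac{10147511}{40}$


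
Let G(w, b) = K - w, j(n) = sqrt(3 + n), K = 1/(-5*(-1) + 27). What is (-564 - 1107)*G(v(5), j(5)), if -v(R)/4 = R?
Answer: -1071111/32 ≈ -33472.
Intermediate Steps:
v(R) = -4*R
K = 1/32 (K = 1/(5 + 27) = 1/32 ≈ 0.031250)
G(w, b) = 1/32 - w
(-564 - 1107)*G(v(5), j(5)) = (-564 - 1107)*(1/32 - (-4)*5) = -1671*(1/32 - 1*(-20)) = -1671*(1/32 + 20) = -1671*641/32 = -1071111/32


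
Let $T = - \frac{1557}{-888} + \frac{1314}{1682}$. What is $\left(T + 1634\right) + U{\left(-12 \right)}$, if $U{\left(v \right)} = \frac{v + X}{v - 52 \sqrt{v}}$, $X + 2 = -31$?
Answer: $\frac{276622223155}{169027544} - \frac{195 i \sqrt{3}}{1358} \approx 1636.6 - 0.24871 i$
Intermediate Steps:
$X = -33$ ($X = -2 - 31 = -33$)
$U{\left(v \right)} = \frac{-33 + v}{v - 52 \sqrt{v}}$ ($U{\left(v \right)} = \frac{v - 33}{v - 52 \sqrt{v}} = \frac{-33 + v}{v - 52 \sqrt{v}}$)
$T = \frac{630951}{248936}$ ($T = \left(-1557\right) \left(- \frac{1}{888}\right) + 1314 \cdot \frac{1}{1682} = \frac{519}{296} + \frac{657}{841} = \frac{630951}{248936} \approx 2.5346$)
$\left(T + 1634\right) + U{\left(-12 \right)} = \left(\frac{630951}{248936} + 1634\right) + \frac{33 - -12}{\left(-1\right) \left(-12\right) + 52 \sqrt{-12}} = \frac{407392375}{248936} + \frac{33 + 12}{12 + 52 \cdot 2 i \sqrt{3}} = \frac{407392375}{248936} + \frac{1}{12 + 104 i \sqrt{3}} \cdot 45 = \frac{407392375}{248936} + \frac{45}{12 + 104 i \sqrt{3}}$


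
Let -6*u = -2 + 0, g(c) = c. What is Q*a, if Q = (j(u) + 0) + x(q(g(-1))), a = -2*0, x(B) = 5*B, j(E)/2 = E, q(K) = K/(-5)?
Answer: 0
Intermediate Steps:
q(K) = -K/5 (q(K) = K*(-1/5) = -K/5)
u = 1/3 (u = -(-2 + 0)/6 = -1/6*(-2) = 1/3 ≈ 0.33333)
j(E) = 2*E
a = 0
Q = 5/3 (Q = (2*(1/3) + 0) + 5*(-1/5*(-1)) = (2/3 + 0) + 5*(1/5) = 2/3 + 1 = 5/3 ≈ 1.6667)
Q*a = (5/3)*0 = 0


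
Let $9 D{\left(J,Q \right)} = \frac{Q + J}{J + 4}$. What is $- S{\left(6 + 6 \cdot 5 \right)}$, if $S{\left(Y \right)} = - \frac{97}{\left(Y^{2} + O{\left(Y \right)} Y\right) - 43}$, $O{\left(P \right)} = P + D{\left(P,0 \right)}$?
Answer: $\frac{485}{12763} \approx 0.038$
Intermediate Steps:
$D{\left(J,Q \right)} = \frac{J + Q}{9 \left(4 + J\right)}$ ($D{\left(J,Q \right)} = \frac{\left(Q + J\right) \frac{1}{J + 4}}{9} = \frac{\left(J + Q\right) \frac{1}{4 + J}}{9} = \frac{\frac{1}{4 + J} \left(J + Q\right)}{9} = \frac{J + Q}{9 \left(4 + J\right)}$)
$O{\left(P \right)} = P + \frac{P}{9 \left(4 + P\right)}$ ($O{\left(P \right)} = P + \frac{P + 0}{9 \left(4 + P\right)} = P + \frac{P}{9 \left(4 + P\right)}$)
$S{\left(Y \right)} = - \frac{97}{-43 + Y^{2} + \frac{Y^{2} \left(37 + 9 Y\right)}{9 \left(4 + Y\right)}}$ ($S{\left(Y \right)} = - \frac{97}{\left(Y^{2} + \frac{Y \left(37 + 9 Y\right)}{9 \left(4 + Y\right)} Y\right) - 43} = - \frac{97}{\left(Y^{2} + \frac{Y^{2} \left(37 + 9 Y\right)}{9 \left(4 + Y\right)}\right) - 43} = - \frac{97}{-43 + Y^{2} + \frac{Y^{2} \left(37 + 9 Y\right)}{9 \left(4 + Y\right)}}$)
$- S{\left(6 + 6 \cdot 5 \right)} = - \frac{873 \left(-4 - \left(6 + 6 \cdot 5\right)\right)}{-1548 - 387 \left(6 + 6 \cdot 5\right) + 18 \left(6 + 6 \cdot 5\right)^{3} + 73 \left(6 + 6 \cdot 5\right)^{2}} = - \frac{873 \left(-4 - \left(6 + 30\right)\right)}{-1548 - 387 \left(6 + 30\right) + 18 \left(6 + 30\right)^{3} + 73 \left(6 + 30\right)^{2}} = - \frac{873 \left(-4 - 36\right)}{-1548 - 13932 + 18 \cdot 36^{3} + 73 \cdot 36^{2}} = - \frac{873 \left(-4 - 36\right)}{-1548 - 13932 + 18 \cdot 46656 + 73 \cdot 1296} = - \frac{873 \left(-40\right)}{-1548 - 13932 + 839808 + 94608} = - \frac{873 \left(-40\right)}{918936} = \left(-1\right) \left(- \frac{485}{12763}\right) = \frac{485}{12763}$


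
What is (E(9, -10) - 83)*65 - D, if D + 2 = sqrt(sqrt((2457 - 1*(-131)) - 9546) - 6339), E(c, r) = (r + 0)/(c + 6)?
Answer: -16309/3 - sqrt(-6339 + 7*I*sqrt(142)) ≈ -5436.9 - 79.62*I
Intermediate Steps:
E(c, r) = r/(6 + c)
D = -2 + sqrt(-6339 + 7*I*sqrt(142)) (D = -2 + sqrt(sqrt((2457 - 1*(-131)) - 9546) - 6339) = -2 + sqrt(sqrt((2457 + 131) - 9546) - 6339) = -2 + sqrt(sqrt(2588 - 9546) - 6339) = -2 + sqrt(sqrt(-6958) - 6339) = -2 + sqrt(7*I*sqrt(142) - 6339) = -2 + sqrt(-6339 + 7*I*sqrt(142)) ≈ -1.4762 + 79.62*I)
(E(9, -10) - 83)*65 - D = (-10/(6 + 9) - 83)*65 - (-2 + sqrt(-6339 + 7*I*sqrt(142))) = (-10/15 - 83)*65 + (2 - sqrt(-6339 + 7*I*sqrt(142))) = (-10*1/15 - 83)*65 + (2 - sqrt(-6339 + 7*I*sqrt(142))) = (-2/3 - 83)*65 + (2 - sqrt(-6339 + 7*I*sqrt(142))) = -251/3*65 + (2 - sqrt(-6339 + 7*I*sqrt(142))) = -16315/3 + (2 - sqrt(-6339 + 7*I*sqrt(142))) = -16309/3 - sqrt(-6339 + 7*I*sqrt(142))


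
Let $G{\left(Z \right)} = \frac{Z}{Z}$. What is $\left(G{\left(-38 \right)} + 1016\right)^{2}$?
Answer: $1034289$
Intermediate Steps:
$G{\left(Z \right)} = 1$
$\left(G{\left(-38 \right)} + 1016\right)^{2} = \left(1 + 1016\right)^{2} = 1017^{2} = 1034289$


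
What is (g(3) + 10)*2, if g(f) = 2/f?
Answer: 64/3 ≈ 21.333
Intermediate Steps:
(g(3) + 10)*2 = (2/3 + 10)*2 = (2*(⅓) + 10)*2 = (⅔ + 10)*2 = (32/3)*2 = 64/3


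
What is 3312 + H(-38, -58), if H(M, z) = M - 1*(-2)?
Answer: 3276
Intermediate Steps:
H(M, z) = 2 + M (H(M, z) = M + 2 = 2 + M)
3312 + H(-38, -58) = 3312 + (2 - 38) = 3312 - 36 = 3276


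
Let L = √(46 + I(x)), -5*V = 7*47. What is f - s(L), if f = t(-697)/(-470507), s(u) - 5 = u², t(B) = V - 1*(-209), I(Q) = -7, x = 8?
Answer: -103512256/2352535 ≈ -44.000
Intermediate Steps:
V = -329/5 (V = -7*47/5 = -⅕*329 = -329/5 ≈ -65.800)
L = √39 (L = √(46 - 7) = √39 ≈ 6.2450)
t(B) = 716/5 (t(B) = -329/5 - 1*(-209) = -329/5 + 209 = 716/5)
s(u) = 5 + u²
f = -716/2352535 (f = (716/5)/(-470507) = (716/5)*(-1/470507) = -716/2352535 ≈ -0.00030435)
f - s(L) = -716/2352535 - (5 + (√39)²) = -716/2352535 - (5 + 39) = -716/2352535 - 1*44 = -716/2352535 - 44 = -103512256/2352535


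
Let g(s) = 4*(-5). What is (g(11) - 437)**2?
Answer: 208849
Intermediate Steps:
g(s) = -20
(g(11) - 437)**2 = (-20 - 437)**2 = (-457)**2 = 208849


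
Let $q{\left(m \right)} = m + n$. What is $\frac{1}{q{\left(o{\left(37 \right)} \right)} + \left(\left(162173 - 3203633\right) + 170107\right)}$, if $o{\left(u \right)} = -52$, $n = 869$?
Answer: $- \frac{1}{2870536} \approx -3.4837 \cdot 10^{-7}$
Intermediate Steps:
$q{\left(m \right)} = 869 + m$ ($q{\left(m \right)} = m + 869 = 869 + m$)
$\frac{1}{q{\left(o{\left(37 \right)} \right)} + \left(\left(162173 - 3203633\right) + 170107\right)} = \frac{1}{\left(869 - 52\right) + \left(\left(162173 - 3203633\right) + 170107\right)} = \frac{1}{817 + \left(-3041460 + 170107\right)} = \frac{1}{817 - 2871353} = \frac{1}{-2870536} = - \frac{1}{2870536}$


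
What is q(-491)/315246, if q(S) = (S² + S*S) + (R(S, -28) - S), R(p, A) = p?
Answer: 241081/157623 ≈ 1.5295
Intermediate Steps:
q(S) = 2*S² (q(S) = (S² + S*S) + (S - S) = (S² + S²) + 0 = 2*S² + 0 = 2*S²)
q(-491)/315246 = (2*(-491)²)/315246 = (2*241081)*(1/315246) = 482162*(1/315246) = 241081/157623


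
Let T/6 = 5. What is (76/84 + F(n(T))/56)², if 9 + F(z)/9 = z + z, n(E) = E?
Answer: 2337841/28224 ≈ 82.832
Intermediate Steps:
T = 30 (T = 6*5 = 30)
F(z) = -81 + 18*z (F(z) = -81 + 9*(z + z) = -81 + 9*(2*z) = -81 + 18*z)
(76/84 + F(n(T))/56)² = (76/84 + (-81 + 18*30)/56)² = (76*(1/84) + (-81 + 540)*(1/56))² = (19/21 + 459*(1/56))² = (19/21 + 459/56)² = (1529/168)² = 2337841/28224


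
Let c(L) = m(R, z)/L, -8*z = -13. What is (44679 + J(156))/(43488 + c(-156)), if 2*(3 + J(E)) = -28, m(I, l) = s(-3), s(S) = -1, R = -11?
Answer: 6967272/6784129 ≈ 1.0270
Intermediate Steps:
z = 13/8 (z = -1/8*(-13) = 13/8 ≈ 1.6250)
m(I, l) = -1
c(L) = -1/L
J(E) = -17 (J(E) = -3 + (1/2)*(-28) = -3 - 14 = -17)
(44679 + J(156))/(43488 + c(-156)) = (44679 - 17)/(43488 - 1/(-156)) = 44662/(43488 - 1*(-1/156)) = 44662/(43488 + 1/156) = 44662/(6784129/156) = 44662*(156/6784129) = 6967272/6784129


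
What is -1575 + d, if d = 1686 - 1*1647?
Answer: -1536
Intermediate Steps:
d = 39 (d = 1686 - 1647 = 39)
-1575 + d = -1575 + 39 = -1536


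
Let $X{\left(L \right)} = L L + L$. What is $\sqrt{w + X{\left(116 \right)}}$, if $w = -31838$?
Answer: $i \sqrt{18266} \approx 135.15 i$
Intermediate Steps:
$X{\left(L \right)} = L + L^{2}$ ($X{\left(L \right)} = L^{2} + L = L + L^{2}$)
$\sqrt{w + X{\left(116 \right)}} = \sqrt{-31838 + 116 \left(1 + 116\right)} = \sqrt{-31838 + 116 \cdot 117} = \sqrt{-31838 + 13572} = \sqrt{-18266} = i \sqrt{18266}$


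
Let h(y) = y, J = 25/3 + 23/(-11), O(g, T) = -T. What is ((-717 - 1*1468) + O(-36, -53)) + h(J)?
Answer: -70150/33 ≈ -2125.8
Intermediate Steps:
J = 206/33 (J = 25*(⅓) + 23*(-1/11) = 25/3 - 23/11 = 206/33 ≈ 6.2424)
((-717 - 1*1468) + O(-36, -53)) + h(J) = ((-717 - 1*1468) - 1*(-53)) + 206/33 = ((-717 - 1468) + 53) + 206/33 = (-2185 + 53) + 206/33 = -2132 + 206/33 = -70150/33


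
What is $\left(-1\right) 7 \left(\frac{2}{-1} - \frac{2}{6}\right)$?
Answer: $\frac{49}{3} \approx 16.333$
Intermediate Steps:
$\left(-1\right) 7 \left(\frac{2}{-1} - \frac{2}{6}\right) = - 7 \left(2 \left(-1\right) - \frac{1}{3}\right) = - 7 \left(-2 - \frac{1}{3}\right) = \left(-7\right) \left(- \frac{7}{3}\right) = \frac{49}{3}$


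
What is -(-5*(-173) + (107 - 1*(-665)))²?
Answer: -2679769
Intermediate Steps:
-(-5*(-173) + (107 - 1*(-665)))² = -(865 + (107 + 665))² = -(865 + 772)² = -1*1637² = -1*2679769 = -2679769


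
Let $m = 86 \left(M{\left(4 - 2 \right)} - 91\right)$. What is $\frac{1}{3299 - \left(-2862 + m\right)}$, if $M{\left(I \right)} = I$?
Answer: $\frac{1}{13815} \approx 7.2385 \cdot 10^{-5}$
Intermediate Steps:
$m = -7654$ ($m = 86 \left(\left(4 - 2\right) - 91\right) = 86 \left(2 - 91\right) = 86 \left(-89\right) = -7654$)
$\frac{1}{3299 - \left(-2862 + m\right)} = \frac{1}{3299 + \left(2862 - -7654\right)} = \frac{1}{3299 + \left(2862 + 7654\right)} = \frac{1}{3299 + 10516} = \frac{1}{13815}$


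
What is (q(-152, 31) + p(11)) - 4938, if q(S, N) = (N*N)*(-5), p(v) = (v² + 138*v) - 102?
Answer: -8206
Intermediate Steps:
p(v) = -102 + v² + 138*v
q(S, N) = -5*N² (q(S, N) = N²*(-5) = -5*N²)
(q(-152, 31) + p(11)) - 4938 = (-5*31² + (-102 + 11² + 138*11)) - 4938 = (-5*961 + (-102 + 121 + 1518)) - 4938 = (-4805 + 1537) - 4938 = -3268 - 4938 = -8206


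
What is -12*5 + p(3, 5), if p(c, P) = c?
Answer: -57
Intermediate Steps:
-12*5 + p(3, 5) = -12*5 + 3 = -3*20 + 3 = -60 + 3 = -57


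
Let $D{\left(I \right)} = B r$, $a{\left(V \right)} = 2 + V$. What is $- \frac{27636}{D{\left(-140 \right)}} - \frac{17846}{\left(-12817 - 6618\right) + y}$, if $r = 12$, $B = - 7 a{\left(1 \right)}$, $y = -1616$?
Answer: $\frac{2326439}{21051} \approx 110.51$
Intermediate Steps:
$B = -21$ ($B = - 7 \left(2 + 1\right) = \left(-7\right) 3 = -21$)
$D{\left(I \right)} = -252$ ($D{\left(I \right)} = \left(-21\right) 12 = -252$)
$- \frac{27636}{D{\left(-140 \right)}} - \frac{17846}{\left(-12817 - 6618\right) + y} = - \frac{27636}{-252} - \frac{17846}{\left(-12817 - 6618\right) - 1616} = \left(-27636\right) \left(- \frac{1}{252}\right) - \frac{17846}{-19435 - 1616} = \frac{329}{3} - \frac{17846}{-21051} = \frac{329}{3} - - \frac{17846}{21051} = \frac{329}{3} + \frac{17846}{21051} = \frac{2326439}{21051}$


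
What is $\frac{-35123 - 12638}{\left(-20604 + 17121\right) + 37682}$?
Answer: $- \frac{47761}{34199} \approx -1.3966$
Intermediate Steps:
$\frac{-35123 - 12638}{\left(-20604 + 17121\right) + 37682} = - \frac{47761}{-3483 + 37682} = - \frac{47761}{34199}$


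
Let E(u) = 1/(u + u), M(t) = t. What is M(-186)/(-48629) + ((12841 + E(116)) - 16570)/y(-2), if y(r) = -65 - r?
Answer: 6010425637/101537352 ≈ 59.194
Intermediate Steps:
E(u) = 1/(2*u)
M(-186)/(-48629) + ((12841 + E(116)) - 16570)/y(-2) = -186/(-48629) + ((12841 + (½)/116) - 16570)/(-65 - 1*(-2)) = -186*(-1/48629) + ((12841 + (½)*(1/116)) - 16570)/(-65 + 2) = 186/48629 + ((12841 + 1/232) - 16570)/(-63) = 186/48629 + (2979113/232 - 16570)*(-1/63) = 186/48629 - 865127/232*(-1/63) = 186/48629 + 865127/14616 = 6010425637/101537352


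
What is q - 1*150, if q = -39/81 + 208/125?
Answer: -502259/3375 ≈ -148.82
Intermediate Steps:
q = 3991/3375 (q = -39*1/81 + 208*(1/125) = -13/27 + 208/125 = 3991/3375 ≈ 1.1825)
q - 1*150 = 3991/3375 - 1*150 = 3991/3375 - 150 = -502259/3375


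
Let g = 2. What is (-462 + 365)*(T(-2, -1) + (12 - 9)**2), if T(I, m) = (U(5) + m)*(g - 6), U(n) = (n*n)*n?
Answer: 47239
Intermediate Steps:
U(n) = n**3 (U(n) = n**2*n = n**3)
T(I, m) = -500 - 4*m (T(I, m) = (5**3 + m)*(2 - 6) = (125 + m)*(-4) = -500 - 4*m)
(-462 + 365)*(T(-2, -1) + (12 - 9)**2) = (-462 + 365)*((-500 - 4*(-1)) + (12 - 9)**2) = -97*((-500 + 4) + 3**2) = -97*(-496 + 9) = -97*(-487) = 47239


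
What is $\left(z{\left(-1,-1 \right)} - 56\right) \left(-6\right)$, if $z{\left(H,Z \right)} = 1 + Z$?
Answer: $336$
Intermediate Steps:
$\left(z{\left(-1,-1 \right)} - 56\right) \left(-6\right) = \left(\left(1 - 1\right) - 56\right) \left(-6\right) = \left(0 - 56\right) \left(-6\right) = \left(-56\right) \left(-6\right) = 336$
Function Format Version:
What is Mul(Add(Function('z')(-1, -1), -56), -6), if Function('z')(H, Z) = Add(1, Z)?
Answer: 336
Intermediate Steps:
Mul(Add(Function('z')(-1, -1), -56), -6) = Mul(Add(Add(1, -1), -56), -6) = Mul(Add(0, -56), -6) = Mul(-56, -6) = 336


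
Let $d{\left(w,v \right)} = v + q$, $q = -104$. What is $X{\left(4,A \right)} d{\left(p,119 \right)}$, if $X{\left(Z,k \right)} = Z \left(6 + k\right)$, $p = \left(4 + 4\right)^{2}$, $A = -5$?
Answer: $60$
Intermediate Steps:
$p = 64$ ($p = 8^{2} = 64$)
$d{\left(w,v \right)} = -104 + v$ ($d{\left(w,v \right)} = v - 104 = -104 + v$)
$X{\left(4,A \right)} d{\left(p,119 \right)} = 4 \left(6 - 5\right) \left(-104 + 119\right) = 4 \cdot 1 \cdot 15 = 4 \cdot 15 = 60$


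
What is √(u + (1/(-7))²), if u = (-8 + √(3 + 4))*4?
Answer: √(-1567 + 196*√7)/7 ≈ 4.6256*I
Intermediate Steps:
u = -32 + 4*√7 (u = (-8 + √7)*4 = -32 + 4*√7 ≈ -21.417)
√(u + (1/(-7))²) = √((-32 + 4*√7) + (1/(-7))²) = √((-32 + 4*√7) + (-⅐)²) = √((-32 + 4*√7) + 1/49) = √(-1567/49 + 4*√7)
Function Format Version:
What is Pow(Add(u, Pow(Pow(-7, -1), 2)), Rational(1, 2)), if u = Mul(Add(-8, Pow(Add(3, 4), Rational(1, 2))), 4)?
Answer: Mul(Rational(1, 7), Pow(Add(-1567, Mul(196, Pow(7, Rational(1, 2)))), Rational(1, 2))) ≈ Mul(4.6256, I)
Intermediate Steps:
u = Add(-32, Mul(4, Pow(7, Rational(1, 2)))) (u = Mul(Add(-8, Pow(7, Rational(1, 2))), 4) = Add(-32, Mul(4, Pow(7, Rational(1, 2)))) ≈ -21.417)
Pow(Add(u, Pow(Pow(-7, -1), 2)), Rational(1, 2)) = Pow(Add(Add(-32, Mul(4, Pow(7, Rational(1, 2)))), Pow(Pow(-7, -1), 2)), Rational(1, 2)) = Pow(Add(Add(-32, Mul(4, Pow(7, Rational(1, 2)))), Pow(Rational(-1, 7), 2)), Rational(1, 2)) = Pow(Add(Add(-32, Mul(4, Pow(7, Rational(1, 2)))), Rational(1, 49)), Rational(1, 2)) = Pow(Add(Rational(-1567, 49), Mul(4, Pow(7, Rational(1, 2)))), Rational(1, 2))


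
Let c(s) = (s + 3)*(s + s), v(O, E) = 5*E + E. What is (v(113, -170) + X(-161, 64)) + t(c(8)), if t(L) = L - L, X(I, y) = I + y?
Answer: -1117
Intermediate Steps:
v(O, E) = 6*E
c(s) = 2*s*(3 + s) (c(s) = (3 + s)*(2*s) = 2*s*(3 + s))
t(L) = 0
(v(113, -170) + X(-161, 64)) + t(c(8)) = (6*(-170) + (-161 + 64)) + 0 = (-1020 - 97) + 0 = -1117 + 0 = -1117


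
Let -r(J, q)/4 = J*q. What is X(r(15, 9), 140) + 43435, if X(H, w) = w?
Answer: 43575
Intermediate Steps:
r(J, q) = -4*J*q
X(r(15, 9), 140) + 43435 = 140 + 43435 = 43575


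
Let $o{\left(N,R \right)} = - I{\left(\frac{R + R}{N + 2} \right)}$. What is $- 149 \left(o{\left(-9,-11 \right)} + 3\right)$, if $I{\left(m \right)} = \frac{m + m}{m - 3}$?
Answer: $6109$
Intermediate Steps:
$I{\left(m \right)} = \frac{2 m}{-3 + m}$
$o{\left(N,R \right)} = - \frac{4 R}{\left(-3 + \frac{2 R}{2 + N}\right) \left(2 + N\right)}$ ($o{\left(N,R \right)} = - \frac{2 \frac{R + R}{N + 2}}{-3 + \frac{R + R}{N + 2}} = - \frac{2 \frac{2 R}{2 + N}}{-3 + \frac{2 R}{2 + N}} = - \frac{4 R}{\left(-3 + \frac{2 R}{2 + N}\right) \left(2 + N\right)}$)
$- 149 \left(o{\left(-9,-11 \right)} + 3\right) = - 149 \left(4 \left(-11\right) \frac{1}{6 - -22 + 3 \left(-9\right)} + 3\right) = - 149 \left(4 \left(-11\right) \frac{1}{6 + 22 - 27} + 3\right) = - 149 \left(4 \left(-11\right) 1^{-1} + 3\right) = - 149 \left(4 \left(-11\right) 1 + 3\right) = - 149 \left(-44 + 3\right) = \left(-149\right) \left(-41\right) = 6109$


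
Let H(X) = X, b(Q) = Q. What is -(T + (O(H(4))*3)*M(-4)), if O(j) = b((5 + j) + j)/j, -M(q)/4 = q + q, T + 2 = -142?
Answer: -168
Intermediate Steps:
T = -144 (T = -2 - 142 = -144)
M(q) = -8*q (M(q) = -4*(q + q) = -8*q)
O(j) = (5 + 2*j)/j (O(j) = ((5 + j) + j)/j = (5 + 2*j)/j)
-(T + (O(H(4))*3)*M(-4)) = -(-144 + ((2 + 5/4)*3)*(-8*(-4))) = -(-144 + ((2 + 5*(1/4))*3)*32) = -(-144 + ((2 + 5/4)*3)*32) = -(-144 + ((13/4)*3)*32) = -(-144 + (39/4)*32) = -(-144 + 312) = -1*168 = -168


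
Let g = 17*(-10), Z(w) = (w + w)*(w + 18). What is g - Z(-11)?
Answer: -16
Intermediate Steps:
Z(w) = 2*w*(18 + w) (Z(w) = (2*w)*(18 + w) = 2*w*(18 + w))
g = -170
g - Z(-11) = -170 - 2*(-11)*(18 - 11) = -170 - 2*(-11)*7 = -170 - 1*(-154) = -170 + 154 = -16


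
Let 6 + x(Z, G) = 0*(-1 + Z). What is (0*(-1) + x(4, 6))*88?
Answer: -528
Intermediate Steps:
x(Z, G) = -6 (x(Z, G) = -6 + 0*(-1 + Z) = -6 + 0 = -6)
(0*(-1) + x(4, 6))*88 = (0*(-1) - 6)*88 = (0 - 6)*88 = -6*88 = -528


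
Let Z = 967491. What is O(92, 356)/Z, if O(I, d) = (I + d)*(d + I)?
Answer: 28672/138213 ≈ 0.20745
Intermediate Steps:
O(I, d) = (I + d)**2 (O(I, d) = (I + d)*(I + d) = (I + d)**2)
O(92, 356)/Z = (92 + 356)**2/967491 = 448**2*(1/967491) = 200704*(1/967491) = 28672/138213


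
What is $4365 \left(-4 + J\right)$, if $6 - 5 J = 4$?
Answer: $-15714$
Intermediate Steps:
$J = \frac{2}{5}$ ($J = \frac{6}{5} - \frac{4}{5} = \frac{2}{5} \approx 0.4$)
$4365 \left(-4 + J\right) = 4365 \left(-4 + \frac{2}{5}\right) = 4365 \left(- \frac{18}{5}\right) = -15714$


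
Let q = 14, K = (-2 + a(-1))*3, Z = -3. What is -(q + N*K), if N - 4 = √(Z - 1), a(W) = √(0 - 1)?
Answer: 16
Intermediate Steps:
a(W) = I (a(W) = √(-1) = I)
K = -6 + 3*I (K = (-2 + I)*3 = -6 + 3*I ≈ -6.0 + 3.0*I)
N = 4 + 2*I (N = 4 + √(-3 - 1) = 4 + √(-4) = 4 + 2*I ≈ 4.0 + 2.0*I)
-(q + N*K) = -(14 + (4 + 2*I)*(-6 + 3*I)) = -(14 + (-6 + 3*I)*(4 + 2*I)) = -14 - (-6 + 3*I)*(4 + 2*I)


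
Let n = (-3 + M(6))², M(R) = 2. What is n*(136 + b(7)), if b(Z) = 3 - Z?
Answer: 132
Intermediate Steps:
n = 1 (n = (-3 + 2)² = (-1)² = 1)
n*(136 + b(7)) = 1*(136 + (3 - 1*7)) = 1*(136 + (3 - 7)) = 1*(136 - 4) = 1*132 = 132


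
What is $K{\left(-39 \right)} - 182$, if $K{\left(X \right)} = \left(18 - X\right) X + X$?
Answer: $-2444$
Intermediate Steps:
$K{\left(X \right)} = X + X \left(18 - X\right)$ ($K{\left(X \right)} = X \left(18 - X\right) + X = X + X \left(18 - X\right)$)
$K{\left(-39 \right)} - 182 = - 39 \left(19 - -39\right) - 182 = - 39 \left(19 + 39\right) - 182 = \left(-39\right) 58 - 182 = -2262 - 182 = -2444$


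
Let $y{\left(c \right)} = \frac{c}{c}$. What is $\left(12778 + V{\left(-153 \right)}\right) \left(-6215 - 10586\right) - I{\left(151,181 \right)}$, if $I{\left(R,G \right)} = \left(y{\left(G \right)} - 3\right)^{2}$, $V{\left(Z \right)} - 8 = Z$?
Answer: $-212247037$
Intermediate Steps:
$V{\left(Z \right)} = 8 + Z$
$y{\left(c \right)} = 1$
$I{\left(R,G \right)} = 4$ ($I{\left(R,G \right)} = \left(1 - 3\right)^{2} = \left(-2\right)^{2} = 4$)
$\left(12778 + V{\left(-153 \right)}\right) \left(-6215 - 10586\right) - I{\left(151,181 \right)} = \left(12778 + \left(8 - 153\right)\right) \left(-6215 - 10586\right) - 4 = \left(12778 - 145\right) \left(-16801\right) - 4 = 12633 \left(-16801\right) - 4 = -212247033 - 4 = -212247037$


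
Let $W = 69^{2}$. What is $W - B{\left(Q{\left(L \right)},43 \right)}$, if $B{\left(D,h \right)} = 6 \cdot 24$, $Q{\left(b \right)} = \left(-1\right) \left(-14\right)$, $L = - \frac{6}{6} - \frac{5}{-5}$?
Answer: $4617$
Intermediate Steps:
$L = 0$ ($L = \left(-6\right) \frac{1}{6} - -1 = -1 + 1 = 0$)
$Q{\left(b \right)} = 14$
$B{\left(D,h \right)} = 144$
$W = 4761$
$W - B{\left(Q{\left(L \right)},43 \right)} = 4761 - 144 = 4617$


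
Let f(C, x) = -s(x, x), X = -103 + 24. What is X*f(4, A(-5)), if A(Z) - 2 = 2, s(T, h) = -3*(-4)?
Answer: 948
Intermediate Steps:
s(T, h) = 12
X = -79
A(Z) = 4 (A(Z) = 2 + 2 = 4)
f(C, x) = -12 (f(C, x) = -1*12 = -12)
X*f(4, A(-5)) = -79*(-12) = 948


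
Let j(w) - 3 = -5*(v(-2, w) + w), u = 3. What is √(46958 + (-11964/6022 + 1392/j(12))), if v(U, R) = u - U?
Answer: 2*√178839486726035/123451 ≈ 216.65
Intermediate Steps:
v(U, R) = 3 - U
j(w) = -22 - 5*w (j(w) = 3 - 5*((3 - 1*(-2)) + w) = 3 - 5*((3 + 2) + w) = 3 - 5*(5 + w) = 3 + (-25 - 5*w) = -22 - 5*w)
√(46958 + (-11964/6022 + 1392/j(12))) = √(46958 + (-11964/6022 + 1392/(-22 - 5*12))) = √(46958 + (-11964*1/6022 + 1392/(-22 - 60))) = √(46958 + (-5982/3011 + 1392/(-82))) = √(46958 + (-5982/3011 + 1392*(-1/82))) = √(46958 + (-5982/3011 - 696/41)) = √(46958 - 2340918/123451) = √(5794671140/123451) = 2*√178839486726035/123451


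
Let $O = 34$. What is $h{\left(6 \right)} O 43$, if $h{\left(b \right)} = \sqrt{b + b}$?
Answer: $2924 \sqrt{3} \approx 5064.5$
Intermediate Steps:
$h{\left(b \right)} = \sqrt{2} \sqrt{b}$ ($h{\left(b \right)} = \sqrt{2 b} = \sqrt{2} \sqrt{b}$)
$h{\left(6 \right)} O 43 = \sqrt{2} \sqrt{6} \cdot 34 \cdot 43 = 2 \sqrt{3} \cdot 34 \cdot 43 = 68 \sqrt{3} \cdot 43 = 2924 \sqrt{3}$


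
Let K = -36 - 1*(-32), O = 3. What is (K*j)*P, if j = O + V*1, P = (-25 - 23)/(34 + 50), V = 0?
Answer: 48/7 ≈ 6.8571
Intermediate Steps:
P = -4/7 (P = -48/84 = -48*1/84 = -4/7 ≈ -0.57143)
j = 3 (j = 3 + 0*1 = 3 + 0 = 3)
K = -4 (K = -36 + 32 = -4)
(K*j)*P = -4*3*(-4/7) = -12*(-4/7) = 48/7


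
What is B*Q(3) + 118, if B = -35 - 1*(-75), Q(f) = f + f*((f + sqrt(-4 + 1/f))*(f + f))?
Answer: 2398 + 240*I*sqrt(33) ≈ 2398.0 + 1378.7*I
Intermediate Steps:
Q(f) = f + 2*f**2*(f + sqrt(-4 + 1/f)) (Q(f) = f + f*((f + sqrt(-4 + 1/f))*(2*f)) = f + f*(2*f*(f + sqrt(-4 + 1/f))) = f + 2*f**2*(f + sqrt(-4 + 1/f)))
B = 40 (B = -35 + 75 = 40)
B*Q(3) + 118 = 40*(3*(1 + 2*3**2 + 2*3*sqrt(-4 + 1/3))) + 118 = 40*(3*(1 + 2*9 + 2*3*sqrt(-4 + 1/3))) + 118 = 40*(3*(1 + 18 + 2*3*sqrt(-11/3))) + 118 = 40*(3*(1 + 18 + 2*3*(I*sqrt(33)/3))) + 118 = 40*(3*(1 + 18 + 2*I*sqrt(33))) + 118 = 40*(3*(19 + 2*I*sqrt(33))) + 118 = 40*(57 + 6*I*sqrt(33)) + 118 = (2280 + 240*I*sqrt(33)) + 118 = 2398 + 240*I*sqrt(33)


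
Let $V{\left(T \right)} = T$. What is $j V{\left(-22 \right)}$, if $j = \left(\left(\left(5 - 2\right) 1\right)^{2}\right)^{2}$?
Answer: $-1782$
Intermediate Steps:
$j = 81$ ($j = \left(\left(3 \cdot 1\right)^{2}\right)^{2} = \left(3^{2}\right)^{2} = 9^{2} = 81$)
$j V{\left(-22 \right)} = 81 \left(-22\right) = -1782$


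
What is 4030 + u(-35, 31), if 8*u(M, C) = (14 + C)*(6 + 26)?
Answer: 4210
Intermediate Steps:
u(M, C) = 56 + 4*C (u(M, C) = ((14 + C)*(6 + 26))/8 = ((14 + C)*32)/8 = (448 + 32*C)/8 = 56 + 4*C)
4030 + u(-35, 31) = 4030 + (56 + 4*31) = 4030 + (56 + 124) = 4030 + 180 = 4210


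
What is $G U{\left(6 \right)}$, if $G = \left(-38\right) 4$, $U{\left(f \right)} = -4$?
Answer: $608$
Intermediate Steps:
$G = -152$
$G U{\left(6 \right)} = \left(-152\right) \left(-4\right) = 608$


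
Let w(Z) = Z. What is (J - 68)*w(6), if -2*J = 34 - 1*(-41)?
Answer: -633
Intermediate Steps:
J = -75/2 (J = -(34 - 1*(-41))/2 = -(34 + 41)/2 = -1/2*75 = -75/2 ≈ -37.500)
(J - 68)*w(6) = (-75/2 - 68)*6 = -211/2*6 = -633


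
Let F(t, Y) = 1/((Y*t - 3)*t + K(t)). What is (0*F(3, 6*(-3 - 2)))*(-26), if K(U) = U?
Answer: 0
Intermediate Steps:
F(t, Y) = 1/(t + t*(-3 + Y*t)) (F(t, Y) = 1/((Y*t - 3)*t + t) = 1/((-3 + Y*t)*t + t) = 1/(t*(-3 + Y*t) + t) = 1/(t + t*(-3 + Y*t)))
(0*F(3, 6*(-3 - 2)))*(-26) = (0*(1/(3*(-2 + (6*(-3 - 2))*3))))*(-26) = (0*(1/(3*(-2 + (6*(-5))*3))))*(-26) = (0*(1/(3*(-2 - 30*3))))*(-26) = (0*(1/(3*(-2 - 90))))*(-26) = (0*((1/3)/(-92)))*(-26) = (0*((1/3)*(-1/92)))*(-26) = (0*(-1/276))*(-26) = 0*(-26) = 0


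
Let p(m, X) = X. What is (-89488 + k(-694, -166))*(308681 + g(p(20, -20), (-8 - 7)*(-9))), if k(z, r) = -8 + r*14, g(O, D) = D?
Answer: -28355485120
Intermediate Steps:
k(z, r) = -8 + 14*r
(-89488 + k(-694, -166))*(308681 + g(p(20, -20), (-8 - 7)*(-9))) = (-89488 + (-8 + 14*(-166)))*(308681 + (-8 - 7)*(-9)) = (-89488 + (-8 - 2324))*(308681 - 15*(-9)) = (-89488 - 2332)*(308681 + 135) = -91820*308816 = -28355485120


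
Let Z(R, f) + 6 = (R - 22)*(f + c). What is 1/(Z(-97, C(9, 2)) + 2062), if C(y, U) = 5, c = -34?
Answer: 1/5507 ≈ 0.00018159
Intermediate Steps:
Z(R, f) = -6 + (-34 + f)*(-22 + R) (Z(R, f) = -6 + (R - 22)*(f - 34) = -6 + (-22 + R)*(-34 + f) = -6 + (-34 + f)*(-22 + R))
1/(Z(-97, C(9, 2)) + 2062) = 1/((742 - 34*(-97) - 22*5 - 97*5) + 2062) = 1/((742 + 3298 - 110 - 485) + 2062) = 1/(3445 + 2062) = 1/5507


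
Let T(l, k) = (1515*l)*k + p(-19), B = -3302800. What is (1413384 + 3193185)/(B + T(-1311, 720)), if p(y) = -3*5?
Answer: -4606569/1433341615 ≈ -0.0032139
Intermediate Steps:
p(y) = -15
T(l, k) = -15 + 1515*k*l (T(l, k) = (1515*l)*k - 15 = 1515*k*l - 15 = -15 + 1515*k*l)
(1413384 + 3193185)/(B + T(-1311, 720)) = (1413384 + 3193185)/(-3302800 + (-15 + 1515*720*(-1311))) = 4606569/(-3302800 + (-15 - 1430038800)) = 4606569/(-3302800 - 1430038815) = 4606569/(-1433341615) = 4606569*(-1/1433341615) = -4606569/1433341615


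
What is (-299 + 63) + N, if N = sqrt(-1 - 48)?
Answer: -236 + 7*I ≈ -236.0 + 7.0*I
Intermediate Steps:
N = 7*I (N = sqrt(-49) = 7*I ≈ 7.0*I)
(-299 + 63) + N = (-299 + 63) + 7*I = -236 + 7*I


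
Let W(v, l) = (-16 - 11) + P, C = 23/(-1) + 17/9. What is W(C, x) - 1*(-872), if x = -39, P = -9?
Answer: 836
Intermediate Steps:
C = -190/9 (C = 23*(-1) + 17*(⅑) = -23 + 17/9 = -190/9 ≈ -21.111)
W(v, l) = -36 (W(v, l) = (-16 - 11) - 9 = -27 - 9 = -36)
W(C, x) - 1*(-872) = -36 - 1*(-872) = -36 + 872 = 836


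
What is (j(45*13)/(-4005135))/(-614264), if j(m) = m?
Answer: 13/54671338792 ≈ 2.3778e-10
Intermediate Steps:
(j(45*13)/(-4005135))/(-614264) = ((45*13)/(-4005135))/(-614264) = (585*(-1/4005135))*(-1/614264) = -13/89003*(-1/614264) = 13/54671338792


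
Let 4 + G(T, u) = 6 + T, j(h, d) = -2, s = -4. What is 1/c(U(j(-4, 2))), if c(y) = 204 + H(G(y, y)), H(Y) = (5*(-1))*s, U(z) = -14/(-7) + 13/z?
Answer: 1/224 ≈ 0.0044643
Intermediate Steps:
U(z) = 2 + 13/z (U(z) = -14*(-⅐) + 13/z = 2 + 13/z)
G(T, u) = 2 + T (G(T, u) = -4 + (6 + T) = 2 + T)
H(Y) = 20 (H(Y) = (5*(-1))*(-4) = -5*(-4) = 20)
c(y) = 224 (c(y) = 204 + 20 = 224)
1/c(U(j(-4, 2))) = 1/224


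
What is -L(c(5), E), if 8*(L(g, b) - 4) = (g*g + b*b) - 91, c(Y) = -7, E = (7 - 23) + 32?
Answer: -123/4 ≈ -30.750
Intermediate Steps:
E = 16 (E = -16 + 32 = 16)
L(g, b) = -59/8 + b²/8 + g²/8 (L(g, b) = 4 + ((g*g + b*b) - 91)/8 = 4 + ((g² + b²) - 91)/8 = 4 + ((b² + g²) - 91)/8 = 4 + (-91 + b² + g²)/8 = 4 + (-91/8 + b²/8 + g²/8) = -59/8 + b²/8 + g²/8)
-L(c(5), E) = -(-59/8 + (⅛)*16² + (⅛)*(-7)²) = -(-59/8 + (⅛)*256 + (⅛)*49) = -(-59/8 + 32 + 49/8) = -1*123/4 = -123/4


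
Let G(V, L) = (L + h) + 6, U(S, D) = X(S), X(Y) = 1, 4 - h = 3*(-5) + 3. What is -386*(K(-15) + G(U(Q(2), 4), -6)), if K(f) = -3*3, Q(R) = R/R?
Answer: -2702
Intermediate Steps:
h = 16 (h = 4 - (3*(-5) + 3) = 4 - (-15 + 3) = 4 - 1*(-12) = 4 + 12 = 16)
Q(R) = 1
U(S, D) = 1
K(f) = -9
G(V, L) = 22 + L (G(V, L) = (L + 16) + 6 = (16 + L) + 6 = 22 + L)
-386*(K(-15) + G(U(Q(2), 4), -6)) = -386*(-9 + (22 - 6)) = -386*(-9 + 16) = -386*7 = -2702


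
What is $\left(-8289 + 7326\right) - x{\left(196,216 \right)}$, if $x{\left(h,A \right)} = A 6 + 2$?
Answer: $-2261$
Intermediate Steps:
$x{\left(h,A \right)} = 2 + 6 A$ ($x{\left(h,A \right)} = 6 A + 2 = 2 + 6 A$)
$\left(-8289 + 7326\right) - x{\left(196,216 \right)} = \left(-8289 + 7326\right) - \left(2 + 6 \cdot 216\right) = -963 - \left(2 + 1296\right) = -963 - 1298 = -2261$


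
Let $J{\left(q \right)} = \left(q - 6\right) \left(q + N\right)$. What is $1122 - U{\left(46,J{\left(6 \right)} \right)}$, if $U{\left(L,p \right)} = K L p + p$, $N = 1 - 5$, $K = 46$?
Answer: $1122$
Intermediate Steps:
$N = -4$ ($N = 1 - 5 = -4$)
$J{\left(q \right)} = \left(-6 + q\right) \left(-4 + q\right)$ ($J{\left(q \right)} = \left(q - 6\right) \left(q - 4\right) = \left(-6 + q\right) \left(-4 + q\right)$)
$U{\left(L,p \right)} = p + 46 L p$ ($U{\left(L,p \right)} = 46 L p + p = p + 46 L p$)
$1122 - U{\left(46,J{\left(6 \right)} \right)} = 1122 - \left(24 + 6^{2} - 60\right) \left(1 + 46 \cdot 46\right) = 1122 - \left(24 + 36 - 60\right) \left(1 + 2116\right) = 1122 - 0 \cdot 2117 = 1122 - 0 = 1122 + 0 = 1122$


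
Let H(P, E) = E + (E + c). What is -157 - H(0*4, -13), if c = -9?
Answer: -122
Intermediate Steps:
H(P, E) = -9 + 2*E (H(P, E) = E + (E - 9) = E + (-9 + E) = -9 + 2*E)
-157 - H(0*4, -13) = -157 - (-9 + 2*(-13)) = -157 - (-9 - 26) = -157 - 1*(-35) = -157 + 35 = -122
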